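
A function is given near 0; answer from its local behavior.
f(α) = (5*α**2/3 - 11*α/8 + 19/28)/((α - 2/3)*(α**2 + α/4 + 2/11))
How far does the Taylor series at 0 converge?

The radius of convergence is (1/11)*sqrt(22).

Denominator factor (α**2 + α/4 + 2/11): discriminant -117/176, complex-conjugate roots (-1/8) + ((3/88)*sqrt(143))*i and (-1/8) - ((3/88)*sqrt(143))*i; poles of order 1, moduli (1/11)*sqrt(22) and (1/11)*sqrt(22).
Denominator factor (α - 2/3): pole of order 1 at 2/3, modulus 2/3.
The radius of convergence is the smallest modulus among the singular points: (1/11)*sqrt(22).


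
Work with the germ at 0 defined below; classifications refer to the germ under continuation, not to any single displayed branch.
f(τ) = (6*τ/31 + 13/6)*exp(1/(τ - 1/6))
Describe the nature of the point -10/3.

The point is a regular point.

There is no denominator, hence no pole anywhere.
The essential point of exp(1/(τ - (1/6))) is 1/6, not -10/3.
So the germ continues analytically to -10/3.


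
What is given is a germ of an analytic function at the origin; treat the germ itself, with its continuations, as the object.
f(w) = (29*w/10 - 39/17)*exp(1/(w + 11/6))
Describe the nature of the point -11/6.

The point is an essential singularity.

The exponent 1/(w - (-11/6)) has a pole at -11/6, so exp(1/(w - (-11/6))) takes every nonzero value near it: an essential singularity (not a pole of any order).


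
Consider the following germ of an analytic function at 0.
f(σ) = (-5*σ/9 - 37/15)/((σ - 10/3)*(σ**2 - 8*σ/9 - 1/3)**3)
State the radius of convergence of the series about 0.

The radius of convergence is -4/9 + (1/9)*sqrt(43).

Denominator factor (σ**2 - 8*σ/9 - 1/3)^3: discriminant 172/81, real irrational roots 4/9 + (1/9)*sqrt(43) and 4/9 - (1/9)*sqrt(43); poles of order 3, moduli 4/9 + (1/9)*sqrt(43) and -4/9 + (1/9)*sqrt(43).
Denominator factor (σ - 10/3): pole of order 1 at 10/3, modulus 10/3.
The radius of convergence is the smallest modulus among the singular points: -4/9 + (1/9)*sqrt(43).


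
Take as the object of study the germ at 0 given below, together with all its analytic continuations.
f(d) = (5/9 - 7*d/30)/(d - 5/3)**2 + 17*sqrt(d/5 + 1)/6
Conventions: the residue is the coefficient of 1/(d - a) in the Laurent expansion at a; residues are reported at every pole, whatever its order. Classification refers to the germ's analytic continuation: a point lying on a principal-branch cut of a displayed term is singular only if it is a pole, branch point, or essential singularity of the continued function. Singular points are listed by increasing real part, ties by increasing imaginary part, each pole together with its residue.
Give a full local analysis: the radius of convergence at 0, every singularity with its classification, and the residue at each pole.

Radius of convergence at 0: 5/3.
At -5: an algebraic (square-root) branch point.
At 5/3: a pole of order 2; residue -7/30.

Denominator factor (d - 5/3)^2: pole of order 2 at 5/3, modulus 5/3.
Branch term (17/6)*sqrt(1 - d/(-5)): its argument vanishes at d = -5, a square-root branch point, modulus 5.
The radius of convergence is the smallest modulus among the singular points: 5/3.
The branch term is analytic at 5/3 and contributes nothing to the residue; only the rational part matters.
At the order-2 pole 5/3 set g(d) = (d - (5/3))^2*(rational part) = 5/9 - 7*d/30.
Order-2 pole: residue = g'(a); g'(5/3) = -7/30, so the residue is -7/30.
List the singular points by increasing real part (a conjugate pair: the negative imaginary part first).


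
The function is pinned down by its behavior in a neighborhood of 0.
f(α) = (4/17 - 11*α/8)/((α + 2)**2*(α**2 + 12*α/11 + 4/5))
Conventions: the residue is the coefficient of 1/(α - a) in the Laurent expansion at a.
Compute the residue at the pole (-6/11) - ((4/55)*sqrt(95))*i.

The residue is (-130735/352512) - ((59455/13395456)*sqrt(95))*i.

The factor α**2 + 12*α/11 + 4/5 splits as (α - a)(α - a') with a = (-6/11) - ((4/55)*sqrt(95))*i, a' = (-6/11) + ((4/55)*sqrt(95))*i. At the order-1 pole a set g(α) = (α - a)*f(α) = [(4/17 - 11*α/8)/(α + 2)**2] / (α - a').
Simple pole: residue = g(a) at a = (-6/11) - ((4/55)*sqrt(95))*i, which is (-130735/352512) - ((59455/13395456)*sqrt(95))*i.


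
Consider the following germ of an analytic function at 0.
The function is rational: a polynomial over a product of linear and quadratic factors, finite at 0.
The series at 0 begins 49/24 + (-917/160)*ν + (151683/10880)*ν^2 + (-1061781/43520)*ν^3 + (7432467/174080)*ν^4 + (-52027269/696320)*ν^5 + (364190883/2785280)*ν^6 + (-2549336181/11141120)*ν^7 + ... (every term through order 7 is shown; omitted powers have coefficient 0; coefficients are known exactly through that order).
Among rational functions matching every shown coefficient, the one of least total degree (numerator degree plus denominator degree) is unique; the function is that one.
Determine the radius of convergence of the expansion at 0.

No rational of total degree below 3 reproduces all 8 coefficients; solving the [2/1] Pade equations on them gives f(ν) = (38*ν**2/17 - 37*ν/30 + 7/6)/(ν + 4/7), whose expansion matches every shown term.
Denominator factor (ν + 4/7): pole of order 1 at -4/7, modulus 4/7.
The radius of convergence is the smallest modulus among the singular points: 4/7.

The radius of convergence is 4/7.


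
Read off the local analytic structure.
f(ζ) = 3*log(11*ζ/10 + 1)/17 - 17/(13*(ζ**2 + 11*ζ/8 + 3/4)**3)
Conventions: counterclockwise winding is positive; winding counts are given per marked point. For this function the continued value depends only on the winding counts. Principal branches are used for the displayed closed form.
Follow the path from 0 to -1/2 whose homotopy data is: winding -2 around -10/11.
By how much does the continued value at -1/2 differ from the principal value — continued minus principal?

The rational part is single-valued and drops out of the difference; each branch term changes only by its own monodromy.
(3/17)*log(1 - ζ/(-10/11)): each positive loop around -10/11 adds 2*pi*i to the log, so winding -2 contributes (3/17)*(-2)*2*pi*i = -(12/17)*pi*i.
Summing the contributions at ζ = -1/2 gives -(12/17)*pi*i.

Continued minus principal equals -(12/17)*pi*i.


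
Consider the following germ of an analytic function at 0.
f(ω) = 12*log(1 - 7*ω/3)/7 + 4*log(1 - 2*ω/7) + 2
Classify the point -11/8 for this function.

The point is a regular point.

There is no denominator, hence no pole anywhere.
Branch term log(1 - ω/(7/2)): argument at -11/8 is 39/28, nonzero, so -11/8 is not its branch point (a point on a principal cut is still regular for the continued germ).
Branch term log(1 - ω/(3/7)): argument at -11/8 is 101/24, nonzero, so -11/8 is not its branch point (a point on a principal cut is still regular for the continued germ).
So the germ continues analytically to -11/8.


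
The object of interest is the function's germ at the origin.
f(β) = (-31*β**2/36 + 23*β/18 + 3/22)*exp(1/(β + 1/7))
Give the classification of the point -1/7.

The point is an essential singularity.

The exponent 1/(β - (-1/7)) has a pole at -1/7, so exp(1/(β - (-1/7))) takes every nonzero value near it: an essential singularity (not a pole of any order).


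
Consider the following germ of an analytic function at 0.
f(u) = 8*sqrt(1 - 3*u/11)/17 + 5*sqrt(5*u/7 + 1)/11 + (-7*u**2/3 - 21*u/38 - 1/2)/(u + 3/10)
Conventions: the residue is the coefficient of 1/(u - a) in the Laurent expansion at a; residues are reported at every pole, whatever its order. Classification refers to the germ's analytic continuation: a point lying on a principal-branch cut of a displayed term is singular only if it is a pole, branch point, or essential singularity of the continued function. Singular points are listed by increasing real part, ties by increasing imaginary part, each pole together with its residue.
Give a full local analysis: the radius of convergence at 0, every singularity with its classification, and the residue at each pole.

Radius of convergence at 0: 3/10.
At -7/5: an algebraic (square-root) branch point.
At -3/10: a pole of order 1; residue -517/950.
At 11/3: an algebraic (square-root) branch point.

Denominator factor (u + 3/10): pole of order 1 at -3/10, modulus 3/10.
Branch term (5/11)*sqrt(1 - u/(-7/5)): its argument vanishes at u = -7/5, a square-root branch point, modulus 7/5.
Branch term (8/17)*sqrt(1 - u/(11/3)): its argument vanishes at u = 11/3, a square-root branch point, modulus 11/3.
The radius of convergence is the smallest modulus among the singular points: 3/10.
The branch terms are analytic at -3/10 and contribute nothing to the residue; only the rational part matters.
At the order-1 pole -3/10 set g(u) = (u - (-3/10))*(rational part) = -7*u**2/3 - 21*u/38 - 1/2.
Simple pole: residue = g(a) at a = -3/10, which is -517/950.
List the singular points by increasing real part (a conjugate pair: the negative imaginary part first).


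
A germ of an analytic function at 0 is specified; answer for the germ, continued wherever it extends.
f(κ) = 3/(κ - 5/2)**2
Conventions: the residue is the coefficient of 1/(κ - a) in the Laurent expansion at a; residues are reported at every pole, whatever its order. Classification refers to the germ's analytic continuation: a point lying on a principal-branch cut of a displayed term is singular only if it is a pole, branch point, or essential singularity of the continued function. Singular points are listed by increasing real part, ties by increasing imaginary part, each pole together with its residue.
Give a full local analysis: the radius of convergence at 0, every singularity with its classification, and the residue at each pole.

Radius of convergence at 0: 5/2.
At 5/2: a pole of order 2; residue 0.

Denominator factor (κ - 5/2)^2: pole of order 2 at 5/2, modulus 5/2.
The radius of convergence is the smallest modulus among the singular points: 5/2.
At the order-2 pole 5/2 set g(κ) = (κ - (5/2))^2*f(κ) = 3.
Order-2 pole: residue = g'(a); g'(5/2) = 0, so the residue is 0.


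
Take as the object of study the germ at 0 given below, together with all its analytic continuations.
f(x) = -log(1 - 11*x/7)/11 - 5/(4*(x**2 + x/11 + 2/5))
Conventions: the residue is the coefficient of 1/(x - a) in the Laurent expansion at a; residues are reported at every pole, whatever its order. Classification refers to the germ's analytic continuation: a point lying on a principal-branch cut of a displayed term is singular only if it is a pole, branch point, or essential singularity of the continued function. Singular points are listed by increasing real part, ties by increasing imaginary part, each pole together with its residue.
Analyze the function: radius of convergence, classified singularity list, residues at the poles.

Radius of convergence at 0: (1/5)*sqrt(10).
At (-1/22) - ((3/110)*sqrt(535))*i: a pole of order 1; residue -((55/1284)*sqrt(535))*i.
At (-1/22) + ((3/110)*sqrt(535))*i: a pole of order 1; residue ((55/1284)*sqrt(535))*i.
At 7/11: a logarithmic branch point.

Denominator factor (x**2 + x/11 + 2/5): discriminant -963/605, complex-conjugate roots (-1/22) + ((3/110)*sqrt(535))*i and (-1/22) - ((3/110)*sqrt(535))*i; poles of order 1, moduli (1/5)*sqrt(10) and (1/5)*sqrt(10).
Branch term (-1/11)*log(1 - x/(7/11)): its argument vanishes at x = 7/11, a logarithmic branch point, modulus 7/11.
The radius of convergence is the smallest modulus among the singular points: (1/5)*sqrt(10).
The branch term is analytic at (-1/22) - ((3/110)*sqrt(535))*i and contributes nothing to the residue; only the rational part matters.
The factor x**2 + x/11 + 2/5 splits as (x - a)(x - a') with a = (-1/22) - ((3/110)*sqrt(535))*i, a' = (-1/22) + ((3/110)*sqrt(535))*i. At the order-1 pole a set g(x) = (x - a)*(rational part) = [-5/4] / (x - a').
Simple pole: residue = g(a) at a = (-1/22) - ((3/110)*sqrt(535))*i, which is -((55/1284)*sqrt(535))*i.
The branch term is analytic at (-1/22) + ((3/110)*sqrt(535))*i and contributes nothing to the residue; only the rational part matters.
The factor x**2 + x/11 + 2/5 splits as (x - a)(x - a') with a = (-1/22) + ((3/110)*sqrt(535))*i, a' = (-1/22) - ((3/110)*sqrt(535))*i. At the order-1 pole a set g(x) = (x - a)*(rational part) = [-5/4] / (x - a').
Simple pole: residue = g(a) at a = (-1/22) + ((3/110)*sqrt(535))*i, which is ((55/1284)*sqrt(535))*i.
List the singular points by increasing real part (a conjugate pair: the negative imaginary part first).


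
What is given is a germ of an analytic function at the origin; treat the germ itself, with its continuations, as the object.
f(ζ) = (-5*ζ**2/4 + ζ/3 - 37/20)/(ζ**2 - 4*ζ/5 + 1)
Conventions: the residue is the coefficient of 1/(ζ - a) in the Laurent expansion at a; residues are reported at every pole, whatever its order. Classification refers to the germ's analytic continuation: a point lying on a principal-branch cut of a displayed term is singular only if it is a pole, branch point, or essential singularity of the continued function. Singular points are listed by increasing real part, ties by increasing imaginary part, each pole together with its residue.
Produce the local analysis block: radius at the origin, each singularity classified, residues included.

Denominator factor (ζ**2 - 4*ζ/5 + 1): discriminant -84/25, complex-conjugate roots (2/5) + ((1/5)*sqrt(21))*i and (2/5) - ((1/5)*sqrt(21))*i; poles of order 1, moduli 1 and 1.
The radius of convergence is the smallest modulus among the singular points: 1.
The factor ζ**2 - 4*ζ/5 + 1 splits as (ζ - a)(ζ - a') with a = (2/5) - ((1/5)*sqrt(21))*i, a' = (2/5) + ((1/5)*sqrt(21))*i. At the order-1 pole a set g(ζ) = (ζ - a)*f(ζ) = [-5*ζ**2/4 + ζ/3 - 37/20] / (ζ - a').
Simple pole: residue = g(a) at a = (2/5) - ((1/5)*sqrt(21))*i, which is (-1/3) - ((13/126)*sqrt(21))*i.
The factor ζ**2 - 4*ζ/5 + 1 splits as (ζ - a)(ζ - a') with a = (2/5) + ((1/5)*sqrt(21))*i, a' = (2/5) - ((1/5)*sqrt(21))*i. At the order-1 pole a set g(ζ) = (ζ - a)*f(ζ) = [-5*ζ**2/4 + ζ/3 - 37/20] / (ζ - a').
Simple pole: residue = g(a) at a = (2/5) + ((1/5)*sqrt(21))*i, which is (-1/3) + ((13/126)*sqrt(21))*i.
List the singular points by increasing real part (a conjugate pair: the negative imaginary part first).

Radius of convergence at 0: 1.
At (2/5) - ((1/5)*sqrt(21))*i: a pole of order 1; residue (-1/3) - ((13/126)*sqrt(21))*i.
At (2/5) + ((1/5)*sqrt(21))*i: a pole of order 1; residue (-1/3) + ((13/126)*sqrt(21))*i.


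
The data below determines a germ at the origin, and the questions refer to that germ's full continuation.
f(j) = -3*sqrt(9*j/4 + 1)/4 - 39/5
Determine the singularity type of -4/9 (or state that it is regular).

The term (-3/4)*sqrt(1 - j/(-4/9)) has argument 1 - -4/9/(-4/9) = 0 at -4/9: a square-root (algebraic, two-sheeted) branch point; the remaining terms are analytic or single-valued there.

The point is an algebraic (square-root) branch point.


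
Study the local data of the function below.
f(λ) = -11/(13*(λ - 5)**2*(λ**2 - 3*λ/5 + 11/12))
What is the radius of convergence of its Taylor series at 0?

The radius of convergence is (1/6)*sqrt(33).

Denominator factor (λ - 5)^2: pole of order 2 at 5, modulus 5.
Denominator factor (λ**2 - 3*λ/5 + 11/12): discriminant -248/75, complex-conjugate roots (3/10) + ((1/15)*sqrt(186))*i and (3/10) - ((1/15)*sqrt(186))*i; poles of order 1, moduli (1/6)*sqrt(33) and (1/6)*sqrt(33).
The radius of convergence is the smallest modulus among the singular points: (1/6)*sqrt(33).


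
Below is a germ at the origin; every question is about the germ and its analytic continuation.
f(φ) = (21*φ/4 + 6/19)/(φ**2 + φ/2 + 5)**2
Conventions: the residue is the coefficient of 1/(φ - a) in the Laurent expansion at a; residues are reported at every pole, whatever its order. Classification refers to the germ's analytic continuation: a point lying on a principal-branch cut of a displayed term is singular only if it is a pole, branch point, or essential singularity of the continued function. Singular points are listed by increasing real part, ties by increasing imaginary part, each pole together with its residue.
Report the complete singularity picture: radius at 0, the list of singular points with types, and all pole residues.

Denominator factor (φ**2 + φ/2 + 5)^2: discriminant -79/4, complex-conjugate roots (-1/4) + ((1/4)*sqrt(79))*i and (-1/4) - ((1/4)*sqrt(79))*i; poles of order 2, moduli sqrt(5) and sqrt(5).
The radius of convergence is the smallest modulus among the singular points: sqrt(5).
The factor φ**2 + φ/2 + 5 splits as (φ - a)(φ - a') with a = (-1/4) - ((1/4)*sqrt(79))*i, a' = (-1/4) + ((1/4)*sqrt(79))*i. At the order-2 pole a set g(φ) = (φ - a)^2*f(φ) = [21*φ/4 + 6/19] / (φ - a')^2.
Order-2 pole: residue = g'(a); g'((-1/4) - ((1/4)*sqrt(79))*i) = -((303/118579)*sqrt(79))*i, so the residue is -((303/118579)*sqrt(79))*i.
The factor φ**2 + φ/2 + 5 splits as (φ - a)(φ - a') with a = (-1/4) + ((1/4)*sqrt(79))*i, a' = (-1/4) - ((1/4)*sqrt(79))*i. At the order-2 pole a set g(φ) = (φ - a)^2*f(φ) = [21*φ/4 + 6/19] / (φ - a')^2.
Order-2 pole: residue = g'(a); g'((-1/4) + ((1/4)*sqrt(79))*i) = ((303/118579)*sqrt(79))*i, so the residue is ((303/118579)*sqrt(79))*i.
List the singular points by increasing real part (a conjugate pair: the negative imaginary part first).

Radius of convergence at 0: sqrt(5).
At (-1/4) - ((1/4)*sqrt(79))*i: a pole of order 2; residue -((303/118579)*sqrt(79))*i.
At (-1/4) + ((1/4)*sqrt(79))*i: a pole of order 2; residue ((303/118579)*sqrt(79))*i.


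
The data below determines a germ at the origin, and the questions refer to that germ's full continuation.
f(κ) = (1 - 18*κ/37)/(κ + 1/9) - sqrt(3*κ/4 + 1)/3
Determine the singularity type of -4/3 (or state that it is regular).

The point is an algebraic (square-root) branch point.

The term (-1/3)*sqrt(1 - κ/(-4/3)) has argument 1 - -4/3/(-4/3) = 0 at -4/3: a square-root (algebraic, two-sheeted) branch point; the remaining terms are analytic or single-valued there.


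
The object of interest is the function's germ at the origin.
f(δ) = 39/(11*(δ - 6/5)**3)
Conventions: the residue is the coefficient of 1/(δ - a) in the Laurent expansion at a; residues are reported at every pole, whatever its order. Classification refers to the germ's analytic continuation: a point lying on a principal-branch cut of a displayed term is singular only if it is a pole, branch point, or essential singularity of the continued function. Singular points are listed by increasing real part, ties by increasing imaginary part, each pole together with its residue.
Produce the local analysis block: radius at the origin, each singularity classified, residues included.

Radius of convergence at 0: 6/5.
At 6/5: a pole of order 3; residue 0.

Denominator factor (δ - 6/5)^3: pole of order 3 at 6/5, modulus 6/5.
The radius of convergence is the smallest modulus among the singular points: 6/5.
At the order-3 pole 6/5 set g(δ) = (δ - (6/5))^3*f(δ) = 39/11.
Order-3 pole: residue = g''(a)/2; g''(6/5) = 0, so the residue is 0.


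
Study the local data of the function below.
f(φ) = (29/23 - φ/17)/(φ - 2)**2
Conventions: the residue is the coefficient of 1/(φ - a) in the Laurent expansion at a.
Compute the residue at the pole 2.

At the order-2 pole 2 set g(φ) = (φ - (2))^2*f(φ) = 29/23 - φ/17.
Order-2 pole: residue = g'(a); g'(2) = -1/17, so the residue is -1/17.

The residue is -1/17.


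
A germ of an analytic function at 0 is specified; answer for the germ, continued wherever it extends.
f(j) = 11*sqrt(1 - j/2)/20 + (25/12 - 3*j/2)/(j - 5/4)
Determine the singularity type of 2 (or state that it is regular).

The term (11/20)*sqrt(1 - j/(2)) has argument 1 - 2/(2) = 0 at 2: a square-root (algebraic, two-sheeted) branch point; the remaining terms are analytic or single-valued there.

The point is an algebraic (square-root) branch point.


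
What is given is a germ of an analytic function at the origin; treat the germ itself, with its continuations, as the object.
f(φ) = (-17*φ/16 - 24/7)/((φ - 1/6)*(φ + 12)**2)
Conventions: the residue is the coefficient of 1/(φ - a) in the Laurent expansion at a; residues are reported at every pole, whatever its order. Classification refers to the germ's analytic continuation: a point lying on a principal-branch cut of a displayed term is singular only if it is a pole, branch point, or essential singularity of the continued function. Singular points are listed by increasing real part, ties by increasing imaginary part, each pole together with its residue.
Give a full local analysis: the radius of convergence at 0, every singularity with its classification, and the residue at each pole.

Denominator factor (φ + 12)^2: pole of order 2 at -12, modulus 12.
Denominator factor (φ - 1/6): pole of order 1 at 1/6, modulus 1/6.
The radius of convergence is the smallest modulus among the singular points: 1/6.
At the order-2 pole -12 set g(φ) = (φ - (-12))^2*f(φ) = (-17*φ/16 - 24/7)/(φ - 1/6).
Order-2 pole: residue = g'(a); g'(-12) = 7269/298424, so the residue is 7269/298424.
At the order-1 pole 1/6 set g(φ) = (φ - (1/6))*f(φ) = (-17*φ/16 - 24/7)/(φ + 12)**2.
Simple pole: residue = g(a) at a = 1/6, which is -7269/298424.
List the singular points by increasing real part (a conjugate pair: the negative imaginary part first).

Radius of convergence at 0: 1/6.
At -12: a pole of order 2; residue 7269/298424.
At 1/6: a pole of order 1; residue -7269/298424.


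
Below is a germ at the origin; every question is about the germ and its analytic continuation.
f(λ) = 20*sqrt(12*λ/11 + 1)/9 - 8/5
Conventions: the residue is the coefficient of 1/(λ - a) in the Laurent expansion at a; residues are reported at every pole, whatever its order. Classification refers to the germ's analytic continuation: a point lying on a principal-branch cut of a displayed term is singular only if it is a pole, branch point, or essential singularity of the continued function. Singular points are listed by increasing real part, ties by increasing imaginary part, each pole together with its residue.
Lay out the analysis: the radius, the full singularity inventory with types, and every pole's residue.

Radius of convergence at 0: 11/12.
At -11/12: an algebraic (square-root) branch point.

Branch term (20/9)*sqrt(1 - λ/(-11/12)): its argument vanishes at λ = -11/12, a square-root branch point, modulus 11/12.
The radius of convergence is the smallest modulus among the singular points: 11/12.


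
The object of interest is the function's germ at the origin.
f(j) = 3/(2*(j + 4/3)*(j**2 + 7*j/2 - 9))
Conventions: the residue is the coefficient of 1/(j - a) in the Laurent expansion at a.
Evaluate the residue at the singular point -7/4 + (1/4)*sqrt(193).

The residue is 27/428 + (45/82604)*sqrt(193).

The factor j**2 + 7*j/2 - 9 splits as (j - a)(j - a') with a = -7/4 + (1/4)*sqrt(193), a' = -7/4 - (1/4)*sqrt(193). At the order-1 pole a set g(j) = (j - a)*f(j) = [3/(2*(j + 4/3))] / (j - a').
Simple pole: residue = g(a) at a = -7/4 + (1/4)*sqrt(193), which is 27/428 + (45/82604)*sqrt(193).


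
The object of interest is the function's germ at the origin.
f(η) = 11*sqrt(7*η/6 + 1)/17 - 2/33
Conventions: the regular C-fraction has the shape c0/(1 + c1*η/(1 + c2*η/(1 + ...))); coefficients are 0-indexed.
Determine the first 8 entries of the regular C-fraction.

Taylor coefficients (expand at 0): a_0 = 329/561, a_1 = 77/204, a_2 = -539/4896, a_3 = 3773/58752, a_4 = -132055/2820096, a_5 = 1294139/33841152, a_6 = -9058973/270729216, a_7 = 99648703/3248750592.
c0 = a_0 = 329/561. Peel one level at a time: if S = 1 + c*η/S' with S'(0) = 1, then c is the η-coefficient of S and S' = c*η/(S - 1).
S_1 = c0/f = 1 + (-121/188)*η + (127655/212064)*η^2 + ...; c1 = -121/188.
S_2 = c1*η/(S_1 - 1) = 1 + (1055/1128)*η + (-49/576)*η^2 + ...; c2 = 1055/1128.
S_3 = c2*η/(S_2 - 1) = 1 + (2303/25320)*η + (-28711501/641102400)*η^2 + ...; c3 = 2303/25320.
S_4 = c3*η/(S_3 - 1) = 1 + (12467/25320)*η + (-49/576)*η^2 + ...; c4 = 12467/25320.
S_5 = c4*η/(S_4 - 1) = 1 + (7385/42744)*η + (-129599365/1827049536)*η^2 + ...; c5 = 7385/42744.
S_6 = c5*η/(S_5 - 1) = 1 + (17549/42744)*η + (-49/576)*η^2 + ...; c6 = 17549/42744.
S_7 = c6*η/(S_6 - 1) = 1 + (12467/60168)*η + ...; c7 = 12467/60168.

The regular C-fraction coefficients are [329/561, -121/188, 1055/1128, 2303/25320, 12467/25320, 7385/42744, 17549/42744, 12467/60168].


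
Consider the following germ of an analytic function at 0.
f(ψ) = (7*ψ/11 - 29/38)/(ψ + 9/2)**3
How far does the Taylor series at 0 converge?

The radius of convergence is 9/2.

Denominator factor (ψ + 9/2)^3: pole of order 3 at -9/2, modulus 9/2.
The radius of convergence is the smallest modulus among the singular points: 9/2.


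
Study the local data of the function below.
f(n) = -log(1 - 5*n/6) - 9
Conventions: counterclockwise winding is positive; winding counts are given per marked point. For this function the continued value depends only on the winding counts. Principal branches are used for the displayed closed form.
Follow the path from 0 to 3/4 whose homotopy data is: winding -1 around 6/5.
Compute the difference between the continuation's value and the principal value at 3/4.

The rational part is single-valued and drops out of the difference; each branch term changes only by its own monodromy.
(-1)*log(1 - n/(6/5)): each positive loop around 6/5 adds 2*pi*i to the log, so winding -1 contributes (-1)*(-1)*2*pi*i = (2)*pi*i.
Summing the contributions at n = 3/4 gives (2)*pi*i.

Continued minus principal equals (2)*pi*i.


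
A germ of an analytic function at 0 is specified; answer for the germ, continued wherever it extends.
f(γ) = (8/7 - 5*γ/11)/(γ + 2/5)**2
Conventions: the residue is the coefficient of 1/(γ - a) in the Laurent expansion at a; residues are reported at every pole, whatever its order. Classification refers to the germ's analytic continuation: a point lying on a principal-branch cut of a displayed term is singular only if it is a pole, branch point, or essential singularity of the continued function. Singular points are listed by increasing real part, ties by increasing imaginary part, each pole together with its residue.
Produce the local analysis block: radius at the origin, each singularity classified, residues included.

Denominator factor (γ + 2/5)^2: pole of order 2 at -2/5, modulus 2/5.
The radius of convergence is the smallest modulus among the singular points: 2/5.
At the order-2 pole -2/5 set g(γ) = (γ - (-2/5))^2*f(γ) = 8/7 - 5*γ/11.
Order-2 pole: residue = g'(a); g'(-2/5) = -5/11, so the residue is -5/11.

Radius of convergence at 0: 2/5.
At -2/5: a pole of order 2; residue -5/11.


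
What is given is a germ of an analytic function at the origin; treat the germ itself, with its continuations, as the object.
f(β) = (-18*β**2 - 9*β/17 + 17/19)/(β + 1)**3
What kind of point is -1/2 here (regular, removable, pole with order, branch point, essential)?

Denominator factors: β + 1 = 1/2 at β = -1/2 — none vanishes.
So the germ continues analytically to -1/2.

The point is a regular point.


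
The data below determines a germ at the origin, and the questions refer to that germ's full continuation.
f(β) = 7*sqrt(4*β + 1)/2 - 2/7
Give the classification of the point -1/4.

The term (7/2)*sqrt(1 - β/(-1/4)) has argument 1 - -1/4/(-1/4) = 0 at -1/4: a square-root (algebraic, two-sheeted) branch point; the remaining terms are analytic or single-valued there.

The point is an algebraic (square-root) branch point.


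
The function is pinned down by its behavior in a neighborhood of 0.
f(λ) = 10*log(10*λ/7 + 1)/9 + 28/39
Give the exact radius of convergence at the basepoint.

Branch term (10/9)*log(1 - λ/(-7/10)): its argument vanishes at λ = -7/10, a logarithmic branch point, modulus 7/10.
The radius of convergence is the smallest modulus among the singular points: 7/10.

The radius of convergence is 7/10.


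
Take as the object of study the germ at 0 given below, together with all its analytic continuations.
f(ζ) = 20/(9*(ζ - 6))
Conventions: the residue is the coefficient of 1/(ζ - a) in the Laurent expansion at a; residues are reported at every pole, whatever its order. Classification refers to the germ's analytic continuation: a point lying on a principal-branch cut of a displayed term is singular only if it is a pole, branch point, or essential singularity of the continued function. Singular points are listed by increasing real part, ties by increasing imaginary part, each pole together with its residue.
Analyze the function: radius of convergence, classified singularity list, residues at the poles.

Denominator factor (ζ - 6): pole of order 1 at 6, modulus 6.
The radius of convergence is the smallest modulus among the singular points: 6.
At the order-1 pole 6 set g(ζ) = (ζ - (6))*f(ζ) = 20/9.
Simple pole: residue = g(a) at a = 6, which is 20/9.

Radius of convergence at 0: 6.
At 6: a pole of order 1; residue 20/9.


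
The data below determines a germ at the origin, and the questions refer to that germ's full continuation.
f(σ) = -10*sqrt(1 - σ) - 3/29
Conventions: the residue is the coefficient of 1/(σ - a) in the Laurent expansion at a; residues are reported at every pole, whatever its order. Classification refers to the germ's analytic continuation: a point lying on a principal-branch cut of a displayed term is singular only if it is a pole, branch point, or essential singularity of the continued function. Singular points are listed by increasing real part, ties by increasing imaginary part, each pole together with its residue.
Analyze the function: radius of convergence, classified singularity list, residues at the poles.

Radius of convergence at 0: 1.
At 1: an algebraic (square-root) branch point.

Branch term (-10)*sqrt(1 - σ/(1)): its argument vanishes at σ = 1, a square-root branch point, modulus 1.
The radius of convergence is the smallest modulus among the singular points: 1.


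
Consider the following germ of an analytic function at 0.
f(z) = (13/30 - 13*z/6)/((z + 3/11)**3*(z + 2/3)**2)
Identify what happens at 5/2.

Denominator factors: z + 3/11 = 61/22 at z = 5/2; z + 2/3 = 19/6 at z = 5/2 — none vanishes.
So the germ continues analytically to 5/2.

The point is a regular point.


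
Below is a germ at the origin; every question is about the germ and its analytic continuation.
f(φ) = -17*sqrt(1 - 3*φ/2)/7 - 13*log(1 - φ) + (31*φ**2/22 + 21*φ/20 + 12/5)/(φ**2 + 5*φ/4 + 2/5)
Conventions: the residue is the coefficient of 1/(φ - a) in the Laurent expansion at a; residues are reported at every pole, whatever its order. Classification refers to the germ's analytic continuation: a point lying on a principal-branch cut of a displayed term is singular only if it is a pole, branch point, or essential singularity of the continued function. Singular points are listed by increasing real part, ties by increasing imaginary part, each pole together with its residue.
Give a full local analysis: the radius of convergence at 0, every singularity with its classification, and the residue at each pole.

Denominator factor (φ**2 + 5*φ/4 + 2/5): discriminant -3/80, complex-conjugate roots (-5/8) + ((1/40)*sqrt(15))*i and (-5/8) - ((1/40)*sqrt(15))*i; poles of order 1, moduli (1/5)*sqrt(10) and (1/5)*sqrt(10).
Branch term (-13)*log(1 - φ/(1)): its argument vanishes at φ = 1, a logarithmic branch point, modulus 1.
Branch term (-17/7)*sqrt(1 - φ/(2/3)): its argument vanishes at φ = 2/3, a square-root branch point, modulus 2/3.
The radius of convergence is the smallest modulus among the singular points: (1/5)*sqrt(10).
The branch terms are analytic at (-5/8) - ((1/40)*sqrt(15))*i and contribute nothing to the residue; only the rational part matters.
The factor φ**2 + 5*φ/4 + 2/5 splits as (φ - a)(φ - a') with a = (-5/8) - ((1/40)*sqrt(15))*i, a' = (-5/8) + ((1/40)*sqrt(15))*i. At the order-1 pole a set g(φ) = (φ - a)*(rational part) = [31*φ**2/22 + 21*φ/20 + 12/5] / (φ - a').
Simple pole: residue = g(a) at a = (-5/8) - ((1/40)*sqrt(15))*i, which is (-313/880) + ((8029/2640)*sqrt(15))*i.
The branch terms are analytic at (-5/8) + ((1/40)*sqrt(15))*i and contribute nothing to the residue; only the rational part matters.
The factor φ**2 + 5*φ/4 + 2/5 splits as (φ - a)(φ - a') with a = (-5/8) + ((1/40)*sqrt(15))*i, a' = (-5/8) - ((1/40)*sqrt(15))*i. At the order-1 pole a set g(φ) = (φ - a)*(rational part) = [31*φ**2/22 + 21*φ/20 + 12/5] / (φ - a').
Simple pole: residue = g(a) at a = (-5/8) + ((1/40)*sqrt(15))*i, which is (-313/880) - ((8029/2640)*sqrt(15))*i.
List the singular points by increasing real part (a conjugate pair: the negative imaginary part first).

Radius of convergence at 0: (1/5)*sqrt(10).
At (-5/8) - ((1/40)*sqrt(15))*i: a pole of order 1; residue (-313/880) + ((8029/2640)*sqrt(15))*i.
At (-5/8) + ((1/40)*sqrt(15))*i: a pole of order 1; residue (-313/880) - ((8029/2640)*sqrt(15))*i.
At 2/3: an algebraic (square-root) branch point.
At 1: a logarithmic branch point.


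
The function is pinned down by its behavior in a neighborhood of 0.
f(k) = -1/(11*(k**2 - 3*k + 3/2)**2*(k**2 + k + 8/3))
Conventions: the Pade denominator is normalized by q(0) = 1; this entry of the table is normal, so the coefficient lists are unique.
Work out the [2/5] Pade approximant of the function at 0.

The Pade approximant has numerator coefficients [-1/66, -5/1078, -1/1078]; denominator coefficients [1, -1301/392, 929/294, -647/588, 3665/3528, -11/21].

Taylor coefficients needed (expand at 0): a_0 = -1/66, a_1 = -29/528, a_2 = -1715/12672, a_3 = -9877/33792, a_4 = -476155/811008, a_5 = -2432525/2162688, a_6 = -975184411/467140608, a_7 = -14154434759/3737124864.
Write the denominator as Q(k) = 1 + q1*k + q2*k^2 + q3*k^3 + q4*k^4 + q5*k^5. Requiring Q*f - P = O(k^8) with deg P <= 2 kills the coefficients of k^3..k^7 in Q*f:
  k^3: a_3 + q1*a_2 + q2*a_1 + q3*a_0 = 0, i.e. -9877/33792 + (-1715/12672)*q1 + (-29/528)*q2 + (-1/66)*q3 = 0.
  k^4: a_4 + q1*a_3 + q2*a_2 + q3*a_1 + q4*a_0 = 0, i.e. -476155/811008 + (-9877/33792)*q1 + (-1715/12672)*q2 + (-29/528)*q3 + (-1/66)*q4 = 0.
  k^5: a_5 + q1*a_4 + q2*a_3 + q3*a_2 + q4*a_1 + q5*a_0 = 0, i.e. -2432525/2162688 + (-476155/811008)*q1 + (-9877/33792)*q2 + (-1715/12672)*q3 + (-29/528)*q4 + (-1/66)*q5 = 0.
  k^6: a_6 + q1*a_5 + q2*a_4 + q3*a_3 + q4*a_2 + q5*a_1 = 0, i.e. -975184411/467140608 + (-2432525/2162688)*q1 + (-476155/811008)*q2 + (-9877/33792)*q3 + (-1715/12672)*q4 + (-29/528)*q5 = 0.
  k^7: a_7 + q1*a_6 + q2*a_5 + q3*a_4 + q4*a_3 + q5*a_2 = 0, i.e. -14154434759/3737124864 + (-975184411/467140608)*q1 + (-2432525/2162688)*q2 + (-476155/811008)*q3 + (-9877/33792)*q4 + (-1715/12672)*q5 = 0.
Solving this linear system: q1 = -1301/392, q2 = 929/294, q3 = -647/588, q4 = 3665/3528, q5 = -11/21.
The numerator is Q*f truncated at degree 2: P0 = a_0 = -1/66; P1 = a_1 + q1*a_0 = -5/1078; P2 = a_2 + q1*a_1 + q2*a_0 = -1/1078.


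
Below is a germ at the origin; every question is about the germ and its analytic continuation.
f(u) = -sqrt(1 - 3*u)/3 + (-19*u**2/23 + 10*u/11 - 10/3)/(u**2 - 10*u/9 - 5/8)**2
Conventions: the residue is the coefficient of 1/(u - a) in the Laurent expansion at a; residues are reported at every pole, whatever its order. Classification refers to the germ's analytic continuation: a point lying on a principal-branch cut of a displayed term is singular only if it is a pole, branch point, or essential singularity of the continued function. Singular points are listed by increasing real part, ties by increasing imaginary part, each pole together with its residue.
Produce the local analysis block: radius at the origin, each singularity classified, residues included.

Radius of convergence at 0: 1/3.
At 5/9 - (11/36)*sqrt(10): a pole of order 2; residue -(682263/3367430)*sqrt(10).
At 1/3: an algebraic (square-root) branch point.
At 5/9 + (11/36)*sqrt(10): a pole of order 2; residue (682263/3367430)*sqrt(10).


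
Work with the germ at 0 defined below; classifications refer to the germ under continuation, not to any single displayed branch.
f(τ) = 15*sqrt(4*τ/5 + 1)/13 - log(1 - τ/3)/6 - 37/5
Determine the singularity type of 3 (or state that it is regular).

The point is a logarithmic branch point.

The term (-1/6)*log(1 - τ/(3)) has argument 1 - 3/(3) = 0 at 3: a logarithmic (infinitely-sheeted) branch point; the remaining terms are analytic or single-valued there.


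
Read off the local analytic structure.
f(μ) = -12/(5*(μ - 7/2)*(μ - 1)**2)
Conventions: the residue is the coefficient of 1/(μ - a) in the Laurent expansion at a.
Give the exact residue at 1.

At the order-2 pole 1 set g(μ) = (μ - (1))^2*f(μ) = -12/(5*(μ - 7/2)).
Order-2 pole: residue = g'(a); g'(1) = 48/125, so the residue is 48/125.

The residue is 48/125.


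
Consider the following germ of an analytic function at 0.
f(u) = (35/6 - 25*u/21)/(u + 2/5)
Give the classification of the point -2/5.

The denominator factor u + 2/5 vanishes at -2/5 and appears to the power 1; the numerator there equals 265/42, nonzero, and no other factor vanishes.
Hence a pole whose order is the multiplicity, 1.

The point is a pole of order 1.


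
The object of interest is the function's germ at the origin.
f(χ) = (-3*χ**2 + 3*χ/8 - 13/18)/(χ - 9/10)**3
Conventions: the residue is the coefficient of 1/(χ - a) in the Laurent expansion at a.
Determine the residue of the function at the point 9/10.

At the order-3 pole 9/10 set g(χ) = (χ - (9/10))^3*f(χ) = -3*χ**2 + 3*χ/8 - 13/18.
Order-3 pole: residue = g''(a)/2; g''(9/10) = -6, so the residue is -3.

The residue is -3.


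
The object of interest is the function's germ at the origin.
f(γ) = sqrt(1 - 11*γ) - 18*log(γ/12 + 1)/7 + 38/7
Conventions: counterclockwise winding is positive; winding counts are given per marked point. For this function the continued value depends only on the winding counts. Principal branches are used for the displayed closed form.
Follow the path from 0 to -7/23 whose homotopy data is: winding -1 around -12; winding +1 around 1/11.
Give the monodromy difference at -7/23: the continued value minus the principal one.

The rational part is single-valued and drops out of the difference; each branch term changes only by its own monodromy.
(1)*sqrt(1 - γ/(1/11)): winding +1 is odd, the square root flips sign, contributing -2*(1)*sqrt(1 - (-7/23)/(1/11)) = -2*(1)*sqrt(100/23) = -(20/23)*sqrt(23).
(-18/7)*log(1 - γ/(-12)): each positive loop around -12 adds 2*pi*i to the log, so winding -1 contributes (-18/7)*(-1)*2*pi*i = (36/7)*pi*i.
Summing the contributions at γ = -7/23 gives (-(20/23)*sqrt(23)) + ((36/7)*pi)*i.

Continued minus principal equals (-(20/23)*sqrt(23)) + ((36/7)*pi)*i.


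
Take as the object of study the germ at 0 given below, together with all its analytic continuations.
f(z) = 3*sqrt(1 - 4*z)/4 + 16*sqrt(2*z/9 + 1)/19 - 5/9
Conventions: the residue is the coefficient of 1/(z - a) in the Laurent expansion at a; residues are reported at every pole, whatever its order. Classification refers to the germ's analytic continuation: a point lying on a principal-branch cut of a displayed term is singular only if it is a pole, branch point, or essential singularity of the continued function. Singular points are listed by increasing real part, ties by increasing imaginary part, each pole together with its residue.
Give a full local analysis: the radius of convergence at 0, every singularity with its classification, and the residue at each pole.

Branch term (16/19)*sqrt(1 - z/(-9/2)): its argument vanishes at z = -9/2, a square-root branch point, modulus 9/2.
Branch term (3/4)*sqrt(1 - z/(1/4)): its argument vanishes at z = 1/4, a square-root branch point, modulus 1/4.
The radius of convergence is the smallest modulus among the singular points: 1/4.
List the singular points by increasing real part (a conjugate pair: the negative imaginary part first).

Radius of convergence at 0: 1/4.
At -9/2: an algebraic (square-root) branch point.
At 1/4: an algebraic (square-root) branch point.


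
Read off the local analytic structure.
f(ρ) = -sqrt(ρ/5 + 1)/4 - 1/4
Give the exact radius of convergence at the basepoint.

The radius of convergence is 5.

Branch term (-1/4)*sqrt(1 - ρ/(-5)): its argument vanishes at ρ = -5, a square-root branch point, modulus 5.
The radius of convergence is the smallest modulus among the singular points: 5.
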